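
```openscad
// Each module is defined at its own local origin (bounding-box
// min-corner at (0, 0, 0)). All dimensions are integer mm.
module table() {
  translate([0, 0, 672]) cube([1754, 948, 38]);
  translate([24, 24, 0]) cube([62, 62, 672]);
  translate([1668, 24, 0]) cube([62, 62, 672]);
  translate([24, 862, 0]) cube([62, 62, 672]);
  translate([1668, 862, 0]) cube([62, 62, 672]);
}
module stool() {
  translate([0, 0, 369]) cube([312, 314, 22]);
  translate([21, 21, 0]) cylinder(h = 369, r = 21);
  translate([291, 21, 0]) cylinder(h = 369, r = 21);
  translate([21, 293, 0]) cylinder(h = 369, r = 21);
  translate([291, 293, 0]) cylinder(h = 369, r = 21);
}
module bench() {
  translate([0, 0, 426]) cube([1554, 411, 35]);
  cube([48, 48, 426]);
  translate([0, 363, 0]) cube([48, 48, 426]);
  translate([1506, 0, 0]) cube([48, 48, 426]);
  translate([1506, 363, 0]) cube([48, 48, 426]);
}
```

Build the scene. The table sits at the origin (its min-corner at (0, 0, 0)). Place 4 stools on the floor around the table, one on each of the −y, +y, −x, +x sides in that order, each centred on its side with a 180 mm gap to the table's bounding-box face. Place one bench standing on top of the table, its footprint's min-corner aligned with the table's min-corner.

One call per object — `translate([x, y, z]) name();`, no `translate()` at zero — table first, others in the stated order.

table();
translate([721, -494, 0]) stool();
translate([721, 1128, 0]) stool();
translate([-492, 317, 0]) stool();
translate([1934, 317, 0]) stool();
translate([0, 0, 710]) bench();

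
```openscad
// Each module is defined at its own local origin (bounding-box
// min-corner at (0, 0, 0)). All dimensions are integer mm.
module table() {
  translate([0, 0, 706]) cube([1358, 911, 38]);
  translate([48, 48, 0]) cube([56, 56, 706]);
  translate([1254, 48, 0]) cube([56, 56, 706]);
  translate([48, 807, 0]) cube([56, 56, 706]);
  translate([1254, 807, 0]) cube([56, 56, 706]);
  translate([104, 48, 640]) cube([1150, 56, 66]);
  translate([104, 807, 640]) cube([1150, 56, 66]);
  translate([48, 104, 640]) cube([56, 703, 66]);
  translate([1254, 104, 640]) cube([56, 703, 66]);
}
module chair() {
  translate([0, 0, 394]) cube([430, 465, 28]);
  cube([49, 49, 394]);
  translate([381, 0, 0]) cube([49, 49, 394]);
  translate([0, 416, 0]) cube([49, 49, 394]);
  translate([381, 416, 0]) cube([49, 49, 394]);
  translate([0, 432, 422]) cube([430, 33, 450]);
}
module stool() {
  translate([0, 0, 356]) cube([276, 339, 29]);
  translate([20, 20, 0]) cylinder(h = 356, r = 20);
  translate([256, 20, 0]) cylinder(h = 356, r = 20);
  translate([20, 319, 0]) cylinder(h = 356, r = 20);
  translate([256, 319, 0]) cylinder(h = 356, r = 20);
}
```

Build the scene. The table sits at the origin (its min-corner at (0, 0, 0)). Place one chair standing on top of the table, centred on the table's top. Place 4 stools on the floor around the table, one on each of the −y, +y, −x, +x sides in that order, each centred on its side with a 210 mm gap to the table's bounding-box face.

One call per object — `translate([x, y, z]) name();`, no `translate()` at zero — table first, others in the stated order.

table();
translate([464, 223, 744]) chair();
translate([541, -549, 0]) stool();
translate([541, 1121, 0]) stool();
translate([-486, 286, 0]) stool();
translate([1568, 286, 0]) stool();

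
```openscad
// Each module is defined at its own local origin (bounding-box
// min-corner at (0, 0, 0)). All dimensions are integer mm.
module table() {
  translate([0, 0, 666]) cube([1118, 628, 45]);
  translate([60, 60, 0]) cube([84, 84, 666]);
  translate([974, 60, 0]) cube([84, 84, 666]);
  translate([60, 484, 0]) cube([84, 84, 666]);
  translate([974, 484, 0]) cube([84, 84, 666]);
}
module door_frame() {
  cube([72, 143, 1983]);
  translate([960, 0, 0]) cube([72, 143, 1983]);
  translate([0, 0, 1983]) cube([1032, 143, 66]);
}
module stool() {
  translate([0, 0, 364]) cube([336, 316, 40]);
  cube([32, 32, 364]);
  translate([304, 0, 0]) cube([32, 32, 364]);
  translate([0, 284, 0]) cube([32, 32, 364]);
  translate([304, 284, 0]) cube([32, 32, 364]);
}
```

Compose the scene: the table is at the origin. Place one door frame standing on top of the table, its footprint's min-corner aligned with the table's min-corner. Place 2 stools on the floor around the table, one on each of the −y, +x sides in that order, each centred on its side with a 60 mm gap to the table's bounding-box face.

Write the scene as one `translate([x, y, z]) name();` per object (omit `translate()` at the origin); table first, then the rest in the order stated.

table();
translate([0, 0, 711]) door_frame();
translate([391, -376, 0]) stool();
translate([1178, 156, 0]) stool();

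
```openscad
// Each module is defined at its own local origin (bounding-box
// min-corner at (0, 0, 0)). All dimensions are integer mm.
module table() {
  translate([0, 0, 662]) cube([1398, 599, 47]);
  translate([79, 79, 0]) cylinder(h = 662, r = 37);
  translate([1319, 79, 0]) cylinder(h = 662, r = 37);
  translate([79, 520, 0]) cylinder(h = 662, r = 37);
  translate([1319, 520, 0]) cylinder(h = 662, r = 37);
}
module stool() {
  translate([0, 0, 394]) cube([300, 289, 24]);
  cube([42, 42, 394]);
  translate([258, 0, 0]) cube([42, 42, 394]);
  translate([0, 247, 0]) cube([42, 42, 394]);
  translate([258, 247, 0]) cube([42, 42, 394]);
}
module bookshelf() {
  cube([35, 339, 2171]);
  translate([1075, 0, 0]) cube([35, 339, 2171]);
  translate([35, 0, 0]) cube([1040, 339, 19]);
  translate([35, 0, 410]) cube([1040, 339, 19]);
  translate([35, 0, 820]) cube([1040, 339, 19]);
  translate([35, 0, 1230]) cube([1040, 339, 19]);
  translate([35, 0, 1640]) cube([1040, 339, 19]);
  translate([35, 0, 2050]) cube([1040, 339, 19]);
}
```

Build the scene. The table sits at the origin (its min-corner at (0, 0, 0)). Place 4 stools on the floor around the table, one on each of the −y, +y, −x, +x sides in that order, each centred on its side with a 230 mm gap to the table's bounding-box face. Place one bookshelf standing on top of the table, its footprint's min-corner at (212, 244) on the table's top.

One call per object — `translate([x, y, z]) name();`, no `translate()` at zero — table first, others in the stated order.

table();
translate([549, -519, 0]) stool();
translate([549, 829, 0]) stool();
translate([-530, 155, 0]) stool();
translate([1628, 155, 0]) stool();
translate([212, 244, 709]) bookshelf();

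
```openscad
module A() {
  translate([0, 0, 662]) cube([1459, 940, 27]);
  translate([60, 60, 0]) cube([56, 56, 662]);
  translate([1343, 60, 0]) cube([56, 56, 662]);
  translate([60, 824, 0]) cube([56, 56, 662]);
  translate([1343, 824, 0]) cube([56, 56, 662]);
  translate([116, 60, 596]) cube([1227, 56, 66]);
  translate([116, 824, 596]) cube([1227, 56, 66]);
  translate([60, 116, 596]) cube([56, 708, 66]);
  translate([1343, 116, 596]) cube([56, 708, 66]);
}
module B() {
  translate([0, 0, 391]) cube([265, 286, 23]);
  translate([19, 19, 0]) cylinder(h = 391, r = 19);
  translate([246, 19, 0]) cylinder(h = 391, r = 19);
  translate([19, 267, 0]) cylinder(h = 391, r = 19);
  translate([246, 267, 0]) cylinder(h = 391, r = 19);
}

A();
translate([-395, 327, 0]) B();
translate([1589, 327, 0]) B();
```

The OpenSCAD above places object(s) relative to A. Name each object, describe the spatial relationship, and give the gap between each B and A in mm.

Each stool's nearest face is 130 mm from the table's bounding box.

A is a table. B is a stool. Two stools sit around the table at the −x, +x sides. The gap between each stool and the table is 130 mm.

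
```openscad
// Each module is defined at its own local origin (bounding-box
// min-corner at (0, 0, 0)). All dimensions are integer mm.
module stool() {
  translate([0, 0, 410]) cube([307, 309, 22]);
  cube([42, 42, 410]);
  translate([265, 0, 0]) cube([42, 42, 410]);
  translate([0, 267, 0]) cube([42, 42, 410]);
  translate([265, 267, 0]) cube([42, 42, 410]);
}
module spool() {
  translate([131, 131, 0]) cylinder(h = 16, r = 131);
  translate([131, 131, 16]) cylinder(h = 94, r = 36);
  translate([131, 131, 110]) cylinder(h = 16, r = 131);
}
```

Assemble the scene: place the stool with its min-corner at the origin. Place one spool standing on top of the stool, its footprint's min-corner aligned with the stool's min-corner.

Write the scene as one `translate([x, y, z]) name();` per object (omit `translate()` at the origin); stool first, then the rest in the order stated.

stool();
translate([0, 0, 432]) spool();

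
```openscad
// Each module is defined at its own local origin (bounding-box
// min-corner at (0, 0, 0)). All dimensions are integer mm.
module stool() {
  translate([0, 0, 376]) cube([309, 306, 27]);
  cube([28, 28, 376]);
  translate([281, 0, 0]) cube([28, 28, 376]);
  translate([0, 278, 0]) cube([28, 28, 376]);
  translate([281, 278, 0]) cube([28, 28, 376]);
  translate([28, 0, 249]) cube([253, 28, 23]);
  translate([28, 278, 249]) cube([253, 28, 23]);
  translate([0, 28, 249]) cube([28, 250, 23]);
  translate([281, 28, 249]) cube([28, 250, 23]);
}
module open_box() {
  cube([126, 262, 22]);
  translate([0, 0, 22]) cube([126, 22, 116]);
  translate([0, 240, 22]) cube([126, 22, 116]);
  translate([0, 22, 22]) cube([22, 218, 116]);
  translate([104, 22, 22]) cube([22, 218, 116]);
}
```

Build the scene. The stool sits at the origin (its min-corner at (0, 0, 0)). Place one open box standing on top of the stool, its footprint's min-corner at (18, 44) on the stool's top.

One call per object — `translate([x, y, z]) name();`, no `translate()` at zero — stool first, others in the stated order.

stool();
translate([18, 44, 403]) open_box();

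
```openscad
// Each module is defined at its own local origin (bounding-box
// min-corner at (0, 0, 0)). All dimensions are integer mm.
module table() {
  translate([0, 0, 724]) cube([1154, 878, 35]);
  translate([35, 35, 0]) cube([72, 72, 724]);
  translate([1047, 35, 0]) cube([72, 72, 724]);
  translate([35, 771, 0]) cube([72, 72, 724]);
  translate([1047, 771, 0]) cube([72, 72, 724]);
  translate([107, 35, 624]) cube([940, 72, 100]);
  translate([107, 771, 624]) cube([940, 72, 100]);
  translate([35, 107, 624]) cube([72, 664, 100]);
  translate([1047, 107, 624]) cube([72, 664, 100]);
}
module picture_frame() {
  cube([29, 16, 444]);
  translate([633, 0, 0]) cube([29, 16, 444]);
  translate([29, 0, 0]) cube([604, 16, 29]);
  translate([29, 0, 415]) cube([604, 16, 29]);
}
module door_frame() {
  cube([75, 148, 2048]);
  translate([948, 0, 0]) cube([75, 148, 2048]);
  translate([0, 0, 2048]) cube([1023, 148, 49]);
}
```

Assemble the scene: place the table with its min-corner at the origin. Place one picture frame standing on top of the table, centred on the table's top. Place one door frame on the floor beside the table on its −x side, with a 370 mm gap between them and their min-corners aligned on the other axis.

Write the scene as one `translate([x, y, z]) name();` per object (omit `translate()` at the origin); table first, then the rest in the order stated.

table();
translate([246, 431, 759]) picture_frame();
translate([-1393, 0, 0]) door_frame();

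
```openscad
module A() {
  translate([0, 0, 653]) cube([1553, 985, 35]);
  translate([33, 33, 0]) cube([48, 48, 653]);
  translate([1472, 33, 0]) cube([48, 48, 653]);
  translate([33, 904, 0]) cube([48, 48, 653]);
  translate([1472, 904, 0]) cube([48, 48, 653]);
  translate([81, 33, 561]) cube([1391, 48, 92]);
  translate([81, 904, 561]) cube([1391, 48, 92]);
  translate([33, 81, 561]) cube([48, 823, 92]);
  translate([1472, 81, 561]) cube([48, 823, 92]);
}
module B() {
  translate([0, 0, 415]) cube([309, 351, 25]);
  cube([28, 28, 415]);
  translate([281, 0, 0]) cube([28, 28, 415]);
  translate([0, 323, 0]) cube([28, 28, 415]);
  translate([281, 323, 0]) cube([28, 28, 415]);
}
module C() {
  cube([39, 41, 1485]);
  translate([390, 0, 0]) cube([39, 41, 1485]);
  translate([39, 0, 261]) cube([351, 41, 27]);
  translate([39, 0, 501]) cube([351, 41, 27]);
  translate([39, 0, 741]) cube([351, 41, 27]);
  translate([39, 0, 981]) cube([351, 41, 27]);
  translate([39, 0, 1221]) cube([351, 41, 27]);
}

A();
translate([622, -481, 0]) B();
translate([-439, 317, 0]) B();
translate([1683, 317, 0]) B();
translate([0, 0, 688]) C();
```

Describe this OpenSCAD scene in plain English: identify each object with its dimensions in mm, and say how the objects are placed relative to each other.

A is a table with a 1553×985 mm rectangular top, 35 mm thick, top surface at z = 688 mm, supported by four 48×48 mm square legs, each inset 33 mm from the nearest pair of top edges, running from the floor. Four apron rails, 48 mm thick and 92 mm tall, run between adjacent legs with their top edges flush with the underside of the top and their outer faces flush with the legs' outer faces.

B is a four-legged stool. The seat is 309×351 mm, 25 mm thick, top at z = 440 mm. It stands on four square legs, each 28×28 mm in cross-section, from z = 0 to the seat underside, each flush with a corner of the seat.

C is a wooden ladder with two side rails of 39×41 mm section and 1485 mm height, set 429 mm apart overall. Between them run 5 rectangular rungs (41 mm deep, 27 mm thick), front faces flush with the rails' −y face. The bottom of the first rung is 261 mm above the floor and each subsequent rung is 240 mm higher than the one below.

Three stools sit around the table at the −y, −x, +x sides. The ladder is on top of the table.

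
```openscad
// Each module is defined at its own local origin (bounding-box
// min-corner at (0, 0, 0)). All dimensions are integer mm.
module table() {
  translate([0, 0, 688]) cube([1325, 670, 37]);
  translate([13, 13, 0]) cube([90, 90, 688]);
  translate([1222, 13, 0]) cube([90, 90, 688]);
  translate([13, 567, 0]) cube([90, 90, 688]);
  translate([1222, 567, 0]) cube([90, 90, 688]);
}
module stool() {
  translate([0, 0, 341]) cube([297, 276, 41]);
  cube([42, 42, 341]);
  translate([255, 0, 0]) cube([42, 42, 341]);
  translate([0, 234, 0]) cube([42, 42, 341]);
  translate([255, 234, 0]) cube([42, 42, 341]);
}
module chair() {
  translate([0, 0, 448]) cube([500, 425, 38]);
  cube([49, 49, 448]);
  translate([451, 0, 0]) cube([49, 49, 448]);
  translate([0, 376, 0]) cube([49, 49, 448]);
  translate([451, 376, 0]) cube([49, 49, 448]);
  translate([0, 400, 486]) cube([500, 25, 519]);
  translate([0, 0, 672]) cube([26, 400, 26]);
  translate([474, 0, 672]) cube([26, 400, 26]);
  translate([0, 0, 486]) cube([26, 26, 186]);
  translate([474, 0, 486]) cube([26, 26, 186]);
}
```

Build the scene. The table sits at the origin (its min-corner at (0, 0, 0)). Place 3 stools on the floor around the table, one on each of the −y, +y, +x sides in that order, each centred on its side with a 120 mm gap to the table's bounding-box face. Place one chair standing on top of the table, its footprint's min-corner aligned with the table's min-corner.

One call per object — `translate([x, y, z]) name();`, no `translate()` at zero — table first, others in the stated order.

table();
translate([514, -396, 0]) stool();
translate([514, 790, 0]) stool();
translate([1445, 197, 0]) stool();
translate([0, 0, 725]) chair();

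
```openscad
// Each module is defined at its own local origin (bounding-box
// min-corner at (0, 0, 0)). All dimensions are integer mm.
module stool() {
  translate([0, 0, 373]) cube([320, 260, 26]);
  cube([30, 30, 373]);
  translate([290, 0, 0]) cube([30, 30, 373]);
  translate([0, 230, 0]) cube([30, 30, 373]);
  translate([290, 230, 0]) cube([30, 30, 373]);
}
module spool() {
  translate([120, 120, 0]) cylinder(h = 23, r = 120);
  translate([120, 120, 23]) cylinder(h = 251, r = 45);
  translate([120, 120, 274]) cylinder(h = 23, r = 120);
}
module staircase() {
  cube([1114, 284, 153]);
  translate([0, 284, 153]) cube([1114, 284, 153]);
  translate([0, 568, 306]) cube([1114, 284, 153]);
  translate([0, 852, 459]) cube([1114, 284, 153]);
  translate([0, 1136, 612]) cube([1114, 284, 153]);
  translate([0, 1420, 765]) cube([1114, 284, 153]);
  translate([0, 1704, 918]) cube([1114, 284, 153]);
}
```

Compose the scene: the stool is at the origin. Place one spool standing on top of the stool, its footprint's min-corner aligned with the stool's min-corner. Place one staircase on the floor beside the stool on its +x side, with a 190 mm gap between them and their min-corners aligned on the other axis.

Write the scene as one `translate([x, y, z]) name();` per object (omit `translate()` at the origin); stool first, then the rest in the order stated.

stool();
translate([0, 0, 399]) spool();
translate([510, 0, 0]) staircase();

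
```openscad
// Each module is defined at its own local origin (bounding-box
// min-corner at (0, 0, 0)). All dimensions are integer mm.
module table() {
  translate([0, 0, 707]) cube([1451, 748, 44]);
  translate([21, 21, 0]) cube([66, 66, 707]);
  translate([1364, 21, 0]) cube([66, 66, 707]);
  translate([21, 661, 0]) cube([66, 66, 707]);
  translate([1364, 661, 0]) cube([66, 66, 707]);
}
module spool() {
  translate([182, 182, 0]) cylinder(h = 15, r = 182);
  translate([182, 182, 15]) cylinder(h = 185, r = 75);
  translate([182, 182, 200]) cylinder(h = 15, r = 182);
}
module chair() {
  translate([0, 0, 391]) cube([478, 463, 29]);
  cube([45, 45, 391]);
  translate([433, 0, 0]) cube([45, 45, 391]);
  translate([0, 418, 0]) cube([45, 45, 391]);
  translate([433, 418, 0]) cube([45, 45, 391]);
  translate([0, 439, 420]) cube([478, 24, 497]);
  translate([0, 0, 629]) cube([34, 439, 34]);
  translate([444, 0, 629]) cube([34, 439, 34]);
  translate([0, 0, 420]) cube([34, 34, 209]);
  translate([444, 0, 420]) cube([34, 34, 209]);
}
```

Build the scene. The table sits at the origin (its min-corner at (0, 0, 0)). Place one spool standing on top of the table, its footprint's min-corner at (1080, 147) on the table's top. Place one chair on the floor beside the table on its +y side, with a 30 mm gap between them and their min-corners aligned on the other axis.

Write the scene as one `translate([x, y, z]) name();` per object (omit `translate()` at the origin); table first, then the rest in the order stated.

table();
translate([1080, 147, 751]) spool();
translate([0, 778, 0]) chair();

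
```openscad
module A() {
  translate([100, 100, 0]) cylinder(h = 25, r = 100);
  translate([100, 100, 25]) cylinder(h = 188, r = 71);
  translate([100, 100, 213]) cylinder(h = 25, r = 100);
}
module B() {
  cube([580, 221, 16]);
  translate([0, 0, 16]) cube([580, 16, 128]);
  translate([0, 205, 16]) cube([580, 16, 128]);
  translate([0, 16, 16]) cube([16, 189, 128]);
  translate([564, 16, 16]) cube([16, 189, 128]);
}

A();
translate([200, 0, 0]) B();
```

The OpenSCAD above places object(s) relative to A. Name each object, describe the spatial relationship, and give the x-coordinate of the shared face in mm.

The spool's +x face and the open box's −x face are both at x = 200 mm.

A is a spool. B is an open box. The open box is against the spool's +x side, with their −y faces flush. The x-coordinate of the shared face is 200 mm.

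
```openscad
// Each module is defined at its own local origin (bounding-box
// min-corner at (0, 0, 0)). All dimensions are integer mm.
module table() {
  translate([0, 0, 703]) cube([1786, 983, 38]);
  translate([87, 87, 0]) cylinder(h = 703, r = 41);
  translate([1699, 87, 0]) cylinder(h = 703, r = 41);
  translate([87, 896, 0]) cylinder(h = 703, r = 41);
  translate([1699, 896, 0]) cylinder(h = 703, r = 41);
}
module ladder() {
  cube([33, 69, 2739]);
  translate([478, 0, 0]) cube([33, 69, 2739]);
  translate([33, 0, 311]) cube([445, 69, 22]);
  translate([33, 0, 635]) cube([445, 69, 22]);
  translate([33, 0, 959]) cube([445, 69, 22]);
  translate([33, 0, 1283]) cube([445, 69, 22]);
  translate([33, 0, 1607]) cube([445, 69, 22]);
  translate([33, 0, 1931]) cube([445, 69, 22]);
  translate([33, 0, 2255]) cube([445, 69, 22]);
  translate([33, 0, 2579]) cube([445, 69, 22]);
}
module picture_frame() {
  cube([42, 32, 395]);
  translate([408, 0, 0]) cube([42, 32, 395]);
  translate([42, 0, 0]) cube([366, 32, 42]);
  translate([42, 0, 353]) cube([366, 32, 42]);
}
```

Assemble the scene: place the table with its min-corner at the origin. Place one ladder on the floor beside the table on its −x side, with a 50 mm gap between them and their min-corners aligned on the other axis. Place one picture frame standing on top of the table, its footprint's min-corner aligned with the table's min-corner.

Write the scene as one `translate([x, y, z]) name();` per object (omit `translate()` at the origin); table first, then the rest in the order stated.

table();
translate([-561, 0, 0]) ladder();
translate([0, 0, 741]) picture_frame();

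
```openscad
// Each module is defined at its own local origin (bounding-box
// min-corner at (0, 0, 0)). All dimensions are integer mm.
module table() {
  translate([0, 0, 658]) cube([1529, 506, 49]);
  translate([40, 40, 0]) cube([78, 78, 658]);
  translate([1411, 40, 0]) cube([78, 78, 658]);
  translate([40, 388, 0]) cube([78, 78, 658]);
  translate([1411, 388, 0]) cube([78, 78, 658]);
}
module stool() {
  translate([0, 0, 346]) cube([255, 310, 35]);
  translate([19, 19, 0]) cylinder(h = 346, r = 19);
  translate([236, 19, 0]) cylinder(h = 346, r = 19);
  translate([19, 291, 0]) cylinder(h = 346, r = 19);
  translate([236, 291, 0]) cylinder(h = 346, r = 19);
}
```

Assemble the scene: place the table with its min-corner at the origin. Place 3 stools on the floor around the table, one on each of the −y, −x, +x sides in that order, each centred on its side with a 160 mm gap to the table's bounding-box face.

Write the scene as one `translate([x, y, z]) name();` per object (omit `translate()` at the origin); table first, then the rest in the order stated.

table();
translate([637, -470, 0]) stool();
translate([-415, 98, 0]) stool();
translate([1689, 98, 0]) stool();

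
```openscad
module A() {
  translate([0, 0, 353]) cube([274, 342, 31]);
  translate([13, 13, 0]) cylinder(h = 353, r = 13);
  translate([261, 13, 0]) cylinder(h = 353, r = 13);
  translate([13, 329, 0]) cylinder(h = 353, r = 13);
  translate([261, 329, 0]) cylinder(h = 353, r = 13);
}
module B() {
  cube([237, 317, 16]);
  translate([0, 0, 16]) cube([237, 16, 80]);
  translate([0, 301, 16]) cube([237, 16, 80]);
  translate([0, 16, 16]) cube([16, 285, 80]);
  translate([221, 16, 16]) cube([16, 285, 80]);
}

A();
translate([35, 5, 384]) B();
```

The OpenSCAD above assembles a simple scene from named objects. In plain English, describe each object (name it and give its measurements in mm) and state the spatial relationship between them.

A is a four-legged stool. The seat is a 274×342×31 mm slab whose top surface is at z = 384 mm; four round legs, each 26 mm in diameter, run from the floor (z = 0) to the underside of the seat, each leg's axis is inset half a diameter from the nearest pair of seat edges (so the leg's bounding box is flush with the corner).

B is an open storage box with external size 237×317×96 mm and wall thickness 16 mm (the base is also 16 mm thick). The base covers the whole footprint; the four walls stand on the base, with the y-facing walls full-width and the x-facing walls fitting between their inner faces.

The open box is on top of the stool.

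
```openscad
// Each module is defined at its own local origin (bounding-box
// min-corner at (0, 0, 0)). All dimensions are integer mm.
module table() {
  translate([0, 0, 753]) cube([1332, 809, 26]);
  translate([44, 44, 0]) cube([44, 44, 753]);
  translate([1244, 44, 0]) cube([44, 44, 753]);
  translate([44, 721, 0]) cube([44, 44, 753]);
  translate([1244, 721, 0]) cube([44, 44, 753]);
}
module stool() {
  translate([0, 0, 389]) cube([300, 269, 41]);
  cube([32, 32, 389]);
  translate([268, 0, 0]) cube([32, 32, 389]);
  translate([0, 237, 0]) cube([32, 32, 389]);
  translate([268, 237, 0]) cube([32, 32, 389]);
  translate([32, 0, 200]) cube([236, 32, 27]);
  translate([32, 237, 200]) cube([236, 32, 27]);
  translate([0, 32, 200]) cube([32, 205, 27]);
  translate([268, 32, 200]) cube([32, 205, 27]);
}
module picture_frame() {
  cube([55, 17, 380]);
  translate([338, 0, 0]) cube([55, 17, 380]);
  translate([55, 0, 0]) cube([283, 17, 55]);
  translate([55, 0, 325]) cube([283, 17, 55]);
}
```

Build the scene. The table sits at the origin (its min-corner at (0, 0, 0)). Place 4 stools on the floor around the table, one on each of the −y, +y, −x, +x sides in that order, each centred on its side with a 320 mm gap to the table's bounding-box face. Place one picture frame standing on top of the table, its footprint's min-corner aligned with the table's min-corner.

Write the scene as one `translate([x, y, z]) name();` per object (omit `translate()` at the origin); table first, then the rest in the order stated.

table();
translate([516, -589, 0]) stool();
translate([516, 1129, 0]) stool();
translate([-620, 270, 0]) stool();
translate([1652, 270, 0]) stool();
translate([0, 0, 779]) picture_frame();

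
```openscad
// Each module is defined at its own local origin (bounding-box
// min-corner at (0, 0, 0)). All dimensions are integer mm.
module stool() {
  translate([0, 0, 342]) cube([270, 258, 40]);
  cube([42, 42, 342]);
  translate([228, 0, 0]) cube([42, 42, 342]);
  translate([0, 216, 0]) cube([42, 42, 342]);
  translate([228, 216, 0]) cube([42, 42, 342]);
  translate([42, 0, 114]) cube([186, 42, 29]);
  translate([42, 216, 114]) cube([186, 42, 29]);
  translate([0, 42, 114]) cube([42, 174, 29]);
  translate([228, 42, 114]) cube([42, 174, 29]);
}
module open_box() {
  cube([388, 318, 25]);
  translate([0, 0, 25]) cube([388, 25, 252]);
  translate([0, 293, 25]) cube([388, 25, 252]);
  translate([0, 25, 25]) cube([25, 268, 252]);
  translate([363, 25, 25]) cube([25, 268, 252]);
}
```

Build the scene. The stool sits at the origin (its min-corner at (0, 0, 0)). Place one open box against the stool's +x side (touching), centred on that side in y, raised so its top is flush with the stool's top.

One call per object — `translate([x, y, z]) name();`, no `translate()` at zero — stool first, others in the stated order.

stool();
translate([270, -30, 105]) open_box();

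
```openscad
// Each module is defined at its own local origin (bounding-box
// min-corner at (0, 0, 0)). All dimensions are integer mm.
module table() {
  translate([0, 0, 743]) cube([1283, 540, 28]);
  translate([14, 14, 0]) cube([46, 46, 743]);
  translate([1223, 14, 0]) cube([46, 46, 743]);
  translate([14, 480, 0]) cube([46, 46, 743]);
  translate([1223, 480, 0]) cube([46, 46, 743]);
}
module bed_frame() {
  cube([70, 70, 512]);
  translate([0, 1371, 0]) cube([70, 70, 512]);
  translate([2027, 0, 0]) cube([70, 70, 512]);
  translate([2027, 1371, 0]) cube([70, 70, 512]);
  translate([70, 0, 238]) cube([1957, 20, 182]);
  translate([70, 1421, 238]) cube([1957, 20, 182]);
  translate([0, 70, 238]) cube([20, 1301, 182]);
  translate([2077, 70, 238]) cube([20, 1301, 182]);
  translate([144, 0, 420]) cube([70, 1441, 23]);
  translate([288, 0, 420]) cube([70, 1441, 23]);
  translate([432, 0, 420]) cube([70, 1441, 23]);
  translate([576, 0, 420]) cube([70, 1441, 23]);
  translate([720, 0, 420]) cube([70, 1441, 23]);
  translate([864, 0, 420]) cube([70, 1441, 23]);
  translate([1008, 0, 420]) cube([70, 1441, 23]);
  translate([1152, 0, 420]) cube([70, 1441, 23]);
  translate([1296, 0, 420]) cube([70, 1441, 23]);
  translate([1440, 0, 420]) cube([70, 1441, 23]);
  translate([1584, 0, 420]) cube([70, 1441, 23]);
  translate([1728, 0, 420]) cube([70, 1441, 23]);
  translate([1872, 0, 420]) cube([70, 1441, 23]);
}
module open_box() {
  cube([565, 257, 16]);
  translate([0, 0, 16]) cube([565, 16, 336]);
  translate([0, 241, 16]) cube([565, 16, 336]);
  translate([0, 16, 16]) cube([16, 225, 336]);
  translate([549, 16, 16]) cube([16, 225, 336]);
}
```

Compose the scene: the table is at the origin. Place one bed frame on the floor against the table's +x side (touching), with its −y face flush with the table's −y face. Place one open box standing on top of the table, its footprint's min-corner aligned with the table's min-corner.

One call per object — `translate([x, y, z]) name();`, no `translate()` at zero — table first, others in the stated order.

table();
translate([1283, 0, 0]) bed_frame();
translate([0, 0, 771]) open_box();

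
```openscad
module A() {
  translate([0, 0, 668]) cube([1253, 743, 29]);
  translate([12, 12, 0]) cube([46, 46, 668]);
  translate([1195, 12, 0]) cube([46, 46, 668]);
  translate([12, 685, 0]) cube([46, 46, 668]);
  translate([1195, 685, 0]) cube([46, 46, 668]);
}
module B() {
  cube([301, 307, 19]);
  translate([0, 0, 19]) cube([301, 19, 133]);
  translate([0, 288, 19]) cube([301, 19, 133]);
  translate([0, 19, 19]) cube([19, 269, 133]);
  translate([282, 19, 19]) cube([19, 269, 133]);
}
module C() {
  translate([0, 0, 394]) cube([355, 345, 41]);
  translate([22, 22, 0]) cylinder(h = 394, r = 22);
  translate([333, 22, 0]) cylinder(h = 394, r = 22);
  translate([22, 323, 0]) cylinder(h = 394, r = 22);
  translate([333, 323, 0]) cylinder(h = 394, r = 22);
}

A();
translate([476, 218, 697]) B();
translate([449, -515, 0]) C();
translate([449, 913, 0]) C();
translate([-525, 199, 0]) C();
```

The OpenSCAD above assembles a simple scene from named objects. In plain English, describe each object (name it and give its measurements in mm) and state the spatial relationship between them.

A is a table: top 1253 mm (x) × 743 mm (y), 29 mm thick, upper face at z = 697 mm, on four 46×46 mm square legs, each inset 12 mm from the nearest pair of top edges, running from z = 0 to the bottom of the top.

B is an open-topped rectangular box: outside dimensions 301×307×152 mm, with a uniform wall and base thickness of 19 mm. The base is a full 301×307 slab on the floor; four walls sit on top of the base. The front and back walls (the −y and +y sides) span the full width; the two side walls fit between them.

C is a simple wooden stool: a rectangular seat 355 mm (x) by 345 mm (y), 41 mm thick, top face at z = 435 mm, on four round legs, each 44 mm in diameter. The legs rest on z = 0, each leg's axis is inset half a diameter from the nearest pair of seat edges (so the leg's bounding box is flush with the corner).

The open box is on top of the table, centred. Three stools sit around the table at the −y, +y, −x sides.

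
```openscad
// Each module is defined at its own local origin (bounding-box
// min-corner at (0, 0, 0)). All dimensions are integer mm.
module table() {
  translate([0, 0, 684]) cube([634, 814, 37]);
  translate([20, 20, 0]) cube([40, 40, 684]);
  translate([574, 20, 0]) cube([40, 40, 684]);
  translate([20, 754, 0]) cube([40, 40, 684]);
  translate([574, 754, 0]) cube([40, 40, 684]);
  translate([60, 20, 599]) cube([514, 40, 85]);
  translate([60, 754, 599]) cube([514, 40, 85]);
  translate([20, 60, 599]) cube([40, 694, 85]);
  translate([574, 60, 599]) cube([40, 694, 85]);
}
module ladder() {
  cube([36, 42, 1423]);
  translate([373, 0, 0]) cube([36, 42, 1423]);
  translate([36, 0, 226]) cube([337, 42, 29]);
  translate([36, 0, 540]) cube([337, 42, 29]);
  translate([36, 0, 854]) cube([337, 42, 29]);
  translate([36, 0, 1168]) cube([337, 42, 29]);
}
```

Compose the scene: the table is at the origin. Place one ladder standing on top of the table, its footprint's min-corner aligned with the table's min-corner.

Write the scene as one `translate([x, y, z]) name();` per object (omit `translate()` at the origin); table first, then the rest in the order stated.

table();
translate([0, 0, 721]) ladder();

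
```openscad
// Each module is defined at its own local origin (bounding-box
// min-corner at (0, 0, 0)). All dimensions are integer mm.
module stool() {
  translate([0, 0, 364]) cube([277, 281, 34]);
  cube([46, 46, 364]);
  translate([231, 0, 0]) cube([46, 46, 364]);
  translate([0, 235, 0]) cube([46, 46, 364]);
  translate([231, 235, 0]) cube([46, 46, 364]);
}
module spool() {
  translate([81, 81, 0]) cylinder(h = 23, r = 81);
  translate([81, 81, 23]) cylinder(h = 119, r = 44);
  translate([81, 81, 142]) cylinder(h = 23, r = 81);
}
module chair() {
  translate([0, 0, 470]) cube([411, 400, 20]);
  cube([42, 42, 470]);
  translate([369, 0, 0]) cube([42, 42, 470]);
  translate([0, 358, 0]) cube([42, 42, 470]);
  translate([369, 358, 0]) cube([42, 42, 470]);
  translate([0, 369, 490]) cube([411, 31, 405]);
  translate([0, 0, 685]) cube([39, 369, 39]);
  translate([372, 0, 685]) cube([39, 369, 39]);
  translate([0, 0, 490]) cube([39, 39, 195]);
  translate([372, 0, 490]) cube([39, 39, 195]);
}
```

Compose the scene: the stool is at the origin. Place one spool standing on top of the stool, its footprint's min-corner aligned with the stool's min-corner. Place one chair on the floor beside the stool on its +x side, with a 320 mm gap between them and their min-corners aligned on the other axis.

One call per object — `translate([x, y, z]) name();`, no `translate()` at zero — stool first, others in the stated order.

stool();
translate([0, 0, 398]) spool();
translate([597, 0, 0]) chair();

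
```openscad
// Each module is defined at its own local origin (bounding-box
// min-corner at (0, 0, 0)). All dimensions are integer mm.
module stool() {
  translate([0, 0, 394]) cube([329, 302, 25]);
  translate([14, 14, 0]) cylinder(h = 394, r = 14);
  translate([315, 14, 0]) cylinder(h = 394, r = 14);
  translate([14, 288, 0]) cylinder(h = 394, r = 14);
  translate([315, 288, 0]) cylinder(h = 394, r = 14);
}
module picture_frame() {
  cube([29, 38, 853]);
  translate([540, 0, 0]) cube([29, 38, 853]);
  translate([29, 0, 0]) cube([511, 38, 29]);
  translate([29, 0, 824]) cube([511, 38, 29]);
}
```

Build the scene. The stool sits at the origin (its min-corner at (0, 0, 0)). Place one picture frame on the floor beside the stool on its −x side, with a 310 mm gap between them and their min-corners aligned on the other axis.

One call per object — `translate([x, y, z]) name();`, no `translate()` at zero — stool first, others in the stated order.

stool();
translate([-879, 0, 0]) picture_frame();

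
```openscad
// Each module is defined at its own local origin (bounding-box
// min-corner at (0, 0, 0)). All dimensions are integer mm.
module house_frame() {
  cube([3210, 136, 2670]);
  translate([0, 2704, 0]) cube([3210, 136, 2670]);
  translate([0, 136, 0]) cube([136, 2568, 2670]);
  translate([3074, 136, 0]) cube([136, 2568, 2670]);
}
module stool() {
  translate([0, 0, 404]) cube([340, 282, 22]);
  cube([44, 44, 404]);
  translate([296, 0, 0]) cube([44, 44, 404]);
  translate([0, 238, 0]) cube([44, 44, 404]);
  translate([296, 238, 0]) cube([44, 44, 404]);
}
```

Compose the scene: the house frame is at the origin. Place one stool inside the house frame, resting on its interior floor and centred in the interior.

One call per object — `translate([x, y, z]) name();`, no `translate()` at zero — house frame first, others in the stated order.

house_frame();
translate([1435, 1279, 0]) stool();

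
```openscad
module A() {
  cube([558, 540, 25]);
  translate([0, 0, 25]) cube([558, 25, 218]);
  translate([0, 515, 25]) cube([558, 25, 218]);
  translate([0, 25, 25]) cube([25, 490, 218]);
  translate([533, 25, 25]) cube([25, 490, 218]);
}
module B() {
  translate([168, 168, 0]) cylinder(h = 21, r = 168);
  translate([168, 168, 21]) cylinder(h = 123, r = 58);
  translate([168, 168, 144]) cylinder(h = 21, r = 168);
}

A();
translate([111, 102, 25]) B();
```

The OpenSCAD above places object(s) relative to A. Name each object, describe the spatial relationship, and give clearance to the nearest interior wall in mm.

A is an open box. B is a spool. The spool sits inside the open box, centred. The clearance to the nearest interior wall is 77 mm.

Clearances: x = 86, y = 77; minimum 77 mm.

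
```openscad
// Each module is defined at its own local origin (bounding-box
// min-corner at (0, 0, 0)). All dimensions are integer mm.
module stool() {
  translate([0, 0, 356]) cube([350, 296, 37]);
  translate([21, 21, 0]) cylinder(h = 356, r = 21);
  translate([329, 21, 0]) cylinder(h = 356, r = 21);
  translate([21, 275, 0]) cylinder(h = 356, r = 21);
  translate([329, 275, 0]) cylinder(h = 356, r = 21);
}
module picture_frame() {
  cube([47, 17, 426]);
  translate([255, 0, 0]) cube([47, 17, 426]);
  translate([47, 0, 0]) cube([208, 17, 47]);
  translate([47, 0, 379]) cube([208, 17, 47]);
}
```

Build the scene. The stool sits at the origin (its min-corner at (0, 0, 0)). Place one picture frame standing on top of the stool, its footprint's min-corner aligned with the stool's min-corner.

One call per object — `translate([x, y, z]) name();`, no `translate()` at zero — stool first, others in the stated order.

stool();
translate([0, 0, 393]) picture_frame();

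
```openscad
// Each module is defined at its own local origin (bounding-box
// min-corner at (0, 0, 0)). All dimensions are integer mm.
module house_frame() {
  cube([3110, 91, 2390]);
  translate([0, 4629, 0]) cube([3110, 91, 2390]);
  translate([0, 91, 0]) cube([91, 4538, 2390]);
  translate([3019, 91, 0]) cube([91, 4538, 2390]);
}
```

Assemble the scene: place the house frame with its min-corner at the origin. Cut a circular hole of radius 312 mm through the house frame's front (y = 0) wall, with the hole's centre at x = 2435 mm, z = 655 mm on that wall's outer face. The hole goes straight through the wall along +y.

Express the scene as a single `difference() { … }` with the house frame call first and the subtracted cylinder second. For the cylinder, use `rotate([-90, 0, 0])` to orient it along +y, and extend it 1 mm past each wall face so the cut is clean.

difference() {
  house_frame();
  translate([2435, -1, 655]) rotate([-90, 0, 0]) cylinder(h = 93, r = 312);
}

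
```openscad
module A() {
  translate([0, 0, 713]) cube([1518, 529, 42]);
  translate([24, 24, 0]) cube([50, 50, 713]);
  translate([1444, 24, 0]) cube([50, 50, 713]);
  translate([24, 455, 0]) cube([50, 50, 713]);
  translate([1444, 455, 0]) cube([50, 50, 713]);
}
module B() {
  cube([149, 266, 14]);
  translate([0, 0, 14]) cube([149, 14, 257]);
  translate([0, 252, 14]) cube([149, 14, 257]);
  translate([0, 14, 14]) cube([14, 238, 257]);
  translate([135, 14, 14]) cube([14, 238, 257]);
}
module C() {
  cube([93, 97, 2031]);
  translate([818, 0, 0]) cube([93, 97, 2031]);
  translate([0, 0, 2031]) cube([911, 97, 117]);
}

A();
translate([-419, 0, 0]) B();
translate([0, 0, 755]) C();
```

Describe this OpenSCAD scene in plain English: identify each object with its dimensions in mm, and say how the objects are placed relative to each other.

A is a rectangular dining table. The top is 1518×529×42 mm with its upper surface at z = 755 mm. It stands on four 50×50 mm square legs, each inset 24 mm from the nearest pair of top edges, running from the floor to the underside of the top.

B is an open-topped rectangular box: outside dimensions 149×266×271 mm, with a uniform wall and base thickness of 14 mm. The base is a full 149×266 slab on the floor; four walls sit on top of the base. The front and back walls (the −y and +y sides) span the full width; the two side walls fit between them.

C is a rectangular door frame: two vertical jambs of 93×97 mm section, 2031 mm tall, with a clear opening 725 mm wide between their inner faces. A header 117 mm tall and 97 mm deep lies on top of the jambs and spans the full outside width.

The open box is on the floor beside the table on its −x side. The door frame is on top of the table.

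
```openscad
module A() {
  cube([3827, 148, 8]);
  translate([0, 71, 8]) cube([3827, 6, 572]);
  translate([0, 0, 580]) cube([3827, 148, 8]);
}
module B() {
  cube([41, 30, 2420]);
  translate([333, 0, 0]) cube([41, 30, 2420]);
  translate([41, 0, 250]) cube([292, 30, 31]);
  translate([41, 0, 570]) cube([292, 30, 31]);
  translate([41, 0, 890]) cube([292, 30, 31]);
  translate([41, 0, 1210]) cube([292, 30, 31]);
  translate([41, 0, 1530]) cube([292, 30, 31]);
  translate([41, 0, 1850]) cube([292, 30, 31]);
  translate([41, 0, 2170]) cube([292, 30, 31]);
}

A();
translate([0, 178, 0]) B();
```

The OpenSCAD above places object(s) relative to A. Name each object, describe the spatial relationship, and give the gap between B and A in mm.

A is an I-beam. B is a ladder. The ladder is on the floor beside the I-beam on its +y side. The gap between the ladder and the I-beam is 30 mm.

The ladder's nearest face is 30 mm from the I-beam's +y face.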